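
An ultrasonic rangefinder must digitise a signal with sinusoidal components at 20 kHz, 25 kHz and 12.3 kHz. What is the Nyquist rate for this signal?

50 kHz

Highest-frequency component: 25 kHz.
Nyquist rate = 2 × 25 kHz = 50 kHz.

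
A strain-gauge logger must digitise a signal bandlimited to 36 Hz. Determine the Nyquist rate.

Nyquist rate = 2 × 36 Hz = 72 Hz.

72 Hz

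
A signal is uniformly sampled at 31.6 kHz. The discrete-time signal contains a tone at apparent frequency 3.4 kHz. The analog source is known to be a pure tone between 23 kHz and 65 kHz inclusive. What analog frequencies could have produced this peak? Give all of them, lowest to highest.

28.2 kHz, 35 kHz, 59.8 kHz

Frequencies that alias to 3.4 kHz are k·fs ± 3.4 kHz for integer k ≥ 0.
k=0: 3.4 kHz.
k=1: 28.2 kHz, 35 kHz.
k=2: 59.8 kHz, 66.6 kHz.
k=3: 91.4 kHz, 98.2 kHz.
Within [23 kHz, 65 kHz]: 28.2 kHz, 35 kHz, 59.8 kHz.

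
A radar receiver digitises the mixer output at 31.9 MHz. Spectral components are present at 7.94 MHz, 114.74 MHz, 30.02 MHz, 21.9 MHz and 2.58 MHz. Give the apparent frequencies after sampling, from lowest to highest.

fs/2 = 15.95 MHz.
7.94 MHz ≤ fs/2 = 15.95 MHz, passes unchanged.
114.74 MHz mod fs = 19.04 MHz.
19.04 MHz > fs/2 = 15.95 MHz, folds to fs − 19.04 MHz = 12.86 MHz.
30.02 MHz > fs/2 = 15.95 MHz, folds to fs − 30.02 MHz = 1.88 MHz.
21.9 MHz > fs/2 = 15.95 MHz, folds to fs − 21.9 MHz = 10 MHz.
2.58 MHz ≤ fs/2 = 15.95 MHz, passes unchanged.
Distinct values: {1.88 MHz, 2.58 MHz, 7.94 MHz, 10 MHz, 12.86 MHz}.

1.88 MHz, 2.58 MHz, 7.94 MHz, 10 MHz, 12.86 MHz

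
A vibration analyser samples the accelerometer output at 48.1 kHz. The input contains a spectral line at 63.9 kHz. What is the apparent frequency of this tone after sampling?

15.8 kHz

63.9 kHz mod fs = 15.8 kHz.
15.8 kHz ≤ fs/2 = 24.05 kHz, appears at 15.8 kHz.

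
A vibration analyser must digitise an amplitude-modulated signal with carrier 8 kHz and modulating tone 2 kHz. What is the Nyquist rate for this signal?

AM sidebands sit at fc ± fm = 6 kHz and 10 kHz.
Highest-frequency component: 10 kHz.
Nyquist rate = 2 × 10 kHz = 20 kHz.

20 kHz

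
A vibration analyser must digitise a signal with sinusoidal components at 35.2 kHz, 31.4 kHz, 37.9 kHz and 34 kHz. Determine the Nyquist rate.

75.8 kHz

Highest-frequency component: 37.9 kHz.
Nyquist rate = 2 × 37.9 kHz = 75.8 kHz.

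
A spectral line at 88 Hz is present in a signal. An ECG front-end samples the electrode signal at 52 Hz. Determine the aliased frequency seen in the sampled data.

16 Hz

88 Hz mod fs = 36 Hz.
36 Hz > fs/2 = 26 Hz, folds to fs − 36 Hz = 16 Hz.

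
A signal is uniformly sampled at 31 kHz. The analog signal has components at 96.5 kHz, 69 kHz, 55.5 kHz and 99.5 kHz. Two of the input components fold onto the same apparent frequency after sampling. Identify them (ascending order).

fs/2 = 15.5 kHz.
96.5 kHz mod fs = 3.5 kHz.
3.5 kHz ≤ fs/2 = 15.5 kHz, appears at 3.5 kHz.
69 kHz mod fs = 7 kHz.
7 kHz ≤ fs/2 = 15.5 kHz, appears at 7 kHz.
55.5 kHz mod fs = 24.5 kHz.
24.5 kHz > fs/2 = 15.5 kHz, folds to fs − 24.5 kHz = 6.5 kHz.
99.5 kHz mod fs = 6.5 kHz.
6.5 kHz ≤ fs/2 = 15.5 kHz, appears at 6.5 kHz.
55.5 kHz and 99.5 kHz both map to 6.5 kHz.

55.5 kHz, 99.5 kHz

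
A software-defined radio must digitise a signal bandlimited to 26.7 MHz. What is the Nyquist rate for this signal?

Nyquist rate = 2 × 26.7 MHz = 53.4 MHz.

53.4 MHz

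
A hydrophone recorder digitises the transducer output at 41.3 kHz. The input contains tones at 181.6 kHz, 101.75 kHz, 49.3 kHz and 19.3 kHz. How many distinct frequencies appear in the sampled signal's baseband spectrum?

4

fs/2 = 20.65 kHz.
181.6 kHz mod fs = 16.4 kHz.
16.4 kHz ≤ fs/2 = 20.65 kHz, appears at 16.4 kHz.
101.75 kHz mod fs = 19.15 kHz.
19.15 kHz ≤ fs/2 = 20.65 kHz, appears at 19.15 kHz.
49.3 kHz mod fs = 8 kHz.
8 kHz ≤ fs/2 = 20.65 kHz, appears at 8 kHz.
19.3 kHz ≤ fs/2 = 20.65 kHz, passes unchanged.
Distinct values: {8 kHz, 16.4 kHz, 19.15 kHz, 19.3 kHz} → 4.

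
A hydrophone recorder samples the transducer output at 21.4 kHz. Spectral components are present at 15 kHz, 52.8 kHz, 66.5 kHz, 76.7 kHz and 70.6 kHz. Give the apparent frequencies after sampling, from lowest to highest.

2.3 kHz, 6.4 kHz, 8.9 kHz, 10 kHz

fs/2 = 10.7 kHz.
15 kHz > fs/2 = 10.7 kHz, folds to fs − 15 kHz = 6.4 kHz.
52.8 kHz mod fs = 10 kHz.
10 kHz ≤ fs/2 = 10.7 kHz, appears at 10 kHz.
66.5 kHz mod fs = 2.3 kHz.
2.3 kHz ≤ fs/2 = 10.7 kHz, appears at 2.3 kHz.
76.7 kHz mod fs = 12.5 kHz.
12.5 kHz > fs/2 = 10.7 kHz, folds to fs − 12.5 kHz = 8.9 kHz.
70.6 kHz mod fs = 6.4 kHz.
6.4 kHz ≤ fs/2 = 10.7 kHz, appears at 6.4 kHz.
Distinct values: {2.3 kHz, 6.4 kHz, 8.9 kHz, 10 kHz}.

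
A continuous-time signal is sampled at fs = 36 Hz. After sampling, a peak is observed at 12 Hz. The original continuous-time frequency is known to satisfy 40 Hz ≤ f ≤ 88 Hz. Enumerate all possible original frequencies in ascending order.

Frequencies that alias to 12 Hz are k·fs ± 12 Hz for integer k ≥ 0.
k=0: 12 Hz.
k=1: 24 Hz, 48 Hz.
k=2: 60 Hz, 84 Hz.
k=3: 96 Hz, 120 Hz.
Within [40 Hz, 88 Hz]: 48 Hz, 60 Hz, 84 Hz.

48 Hz, 60 Hz, 84 Hz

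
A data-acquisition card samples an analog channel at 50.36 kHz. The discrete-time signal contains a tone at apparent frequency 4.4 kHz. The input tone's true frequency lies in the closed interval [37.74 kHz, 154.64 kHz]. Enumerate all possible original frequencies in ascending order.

Frequencies that alias to 4.4 kHz are k·fs ± 4.4 kHz for integer k ≥ 0.
k=0: 4.4 kHz.
k=1: 45.96 kHz, 54.76 kHz.
k=2: 96.32 kHz, 105.12 kHz.
k=3: 146.68 kHz, 155.48 kHz.
k=4: 197.04 kHz, 205.84 kHz.
Within [37.74 kHz, 154.64 kHz]: 45.96 kHz, 54.76 kHz, 96.32 kHz, 105.12 kHz, 146.68 kHz.

45.96 kHz, 54.76 kHz, 96.32 kHz, 105.12 kHz, 146.68 kHz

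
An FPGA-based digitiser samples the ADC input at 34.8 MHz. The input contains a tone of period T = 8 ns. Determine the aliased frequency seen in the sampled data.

14.2 MHz

T = 8 ns → f = 1/T = 125 MHz.
125 MHz mod fs = 20.6 MHz.
20.6 MHz > fs/2 = 17.4 MHz, folds to fs − 20.6 MHz = 14.2 MHz.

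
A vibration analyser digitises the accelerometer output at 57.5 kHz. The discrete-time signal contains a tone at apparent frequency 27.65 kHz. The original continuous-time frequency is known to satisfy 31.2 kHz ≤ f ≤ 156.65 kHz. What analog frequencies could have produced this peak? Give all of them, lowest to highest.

85.15 kHz, 87.35 kHz, 142.65 kHz, 144.85 kHz

Frequencies that alias to 27.65 kHz are k·fs ± 27.65 kHz for integer k ≥ 0.
k=0: 27.65 kHz.
k=1: 29.85 kHz, 85.15 kHz.
k=2: 87.35 kHz, 142.65 kHz.
k=3: 144.85 kHz, 200.15 kHz.
k=4: 202.35 kHz, 257.65 kHz.
Within [31.2 kHz, 156.65 kHz]: 85.15 kHz, 87.35 kHz, 142.65 kHz, 144.85 kHz.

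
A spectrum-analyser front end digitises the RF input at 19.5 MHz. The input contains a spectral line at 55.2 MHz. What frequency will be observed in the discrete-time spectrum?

55.2 MHz mod fs = 16.2 MHz.
16.2 MHz > fs/2 = 9.75 MHz, folds to fs − 16.2 MHz = 3.3 MHz.

3.3 MHz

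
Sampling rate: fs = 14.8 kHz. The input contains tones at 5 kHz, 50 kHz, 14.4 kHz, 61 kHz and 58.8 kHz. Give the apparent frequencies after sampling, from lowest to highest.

0.4 kHz, 1.8 kHz, 5 kHz, 5.6 kHz

fs/2 = 7.4 kHz.
5 kHz ≤ fs/2 = 7.4 kHz, passes unchanged.
50 kHz mod fs = 5.6 kHz.
5.6 kHz ≤ fs/2 = 7.4 kHz, appears at 5.6 kHz.
14.4 kHz > fs/2 = 7.4 kHz, folds to fs − 14.4 kHz = 0.4 kHz.
61 kHz mod fs = 1.8 kHz.
1.8 kHz ≤ fs/2 = 7.4 kHz, appears at 1.8 kHz.
58.8 kHz mod fs = 14.4 kHz.
14.4 kHz > fs/2 = 7.4 kHz, folds to fs − 14.4 kHz = 0.4 kHz.
Distinct values: {0.4 kHz, 1.8 kHz, 5 kHz, 5.6 kHz}.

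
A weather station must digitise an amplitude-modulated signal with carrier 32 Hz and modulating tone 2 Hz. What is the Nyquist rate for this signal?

68 Hz

AM sidebands sit at fc ± fm = 30 Hz and 34 Hz.
Highest-frequency component: 34 Hz.
Nyquist rate = 2 × 34 Hz = 68 Hz.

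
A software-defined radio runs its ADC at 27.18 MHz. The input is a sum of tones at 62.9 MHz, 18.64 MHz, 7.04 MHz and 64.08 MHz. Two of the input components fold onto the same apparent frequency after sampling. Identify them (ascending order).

18.64 MHz, 62.9 MHz

fs/2 = 13.59 MHz.
62.9 MHz mod fs = 8.54 MHz.
8.54 MHz ≤ fs/2 = 13.59 MHz, appears at 8.54 MHz.
18.64 MHz > fs/2 = 13.59 MHz, folds to fs − 18.64 MHz = 8.54 MHz.
7.04 MHz ≤ fs/2 = 13.59 MHz, passes unchanged.
64.08 MHz mod fs = 9.72 MHz.
9.72 MHz ≤ fs/2 = 13.59 MHz, appears at 9.72 MHz.
18.64 MHz and 62.9 MHz both map to 8.54 MHz.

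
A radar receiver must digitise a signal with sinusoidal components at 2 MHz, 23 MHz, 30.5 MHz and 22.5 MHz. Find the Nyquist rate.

Highest-frequency component: 30.5 MHz.
Nyquist rate = 2 × 30.5 MHz = 61 MHz.

61 MHz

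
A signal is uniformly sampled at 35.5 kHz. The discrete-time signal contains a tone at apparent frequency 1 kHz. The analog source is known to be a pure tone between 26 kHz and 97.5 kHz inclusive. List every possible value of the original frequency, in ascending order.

Frequencies that alias to 1 kHz are k·fs ± 1 kHz for integer k ≥ 0.
k=0: 1 kHz.
k=1: 34.5 kHz, 36.5 kHz.
k=2: 70 kHz, 72 kHz.
k=3: 105.5 kHz, 107.5 kHz.
Within [26 kHz, 97.5 kHz]: 34.5 kHz, 36.5 kHz, 70 kHz, 72 kHz.

34.5 kHz, 36.5 kHz, 70 kHz, 72 kHz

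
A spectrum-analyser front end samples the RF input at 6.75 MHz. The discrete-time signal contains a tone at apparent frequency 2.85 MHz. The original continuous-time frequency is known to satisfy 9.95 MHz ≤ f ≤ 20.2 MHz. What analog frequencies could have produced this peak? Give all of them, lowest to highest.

Frequencies that alias to 2.85 MHz are k·fs ± 2.85 MHz for integer k ≥ 0.
k=0: 2.85 MHz.
k=1: 3.9 MHz, 9.6 MHz.
k=2: 10.65 MHz, 16.35 MHz.
k=3: 17.4 MHz, 23.1 MHz.
k=4: 24.15 MHz, 29.85 MHz.
Within [9.95 MHz, 20.2 MHz]: 10.65 MHz, 16.35 MHz, 17.4 MHz.

10.65 MHz, 16.35 MHz, 17.4 MHz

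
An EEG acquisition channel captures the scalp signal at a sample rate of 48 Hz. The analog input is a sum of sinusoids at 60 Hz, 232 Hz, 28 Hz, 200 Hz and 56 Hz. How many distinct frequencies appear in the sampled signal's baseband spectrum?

fs/2 = 24 Hz.
60 Hz mod fs = 12 Hz.
12 Hz ≤ fs/2 = 24 Hz, appears at 12 Hz.
232 Hz mod fs = 40 Hz.
40 Hz > fs/2 = 24 Hz, folds to fs − 40 Hz = 8 Hz.
28 Hz > fs/2 = 24 Hz, folds to fs − 28 Hz = 20 Hz.
200 Hz mod fs = 8 Hz.
8 Hz ≤ fs/2 = 24 Hz, appears at 8 Hz.
56 Hz mod fs = 8 Hz.
8 Hz ≤ fs/2 = 24 Hz, appears at 8 Hz.
Distinct values: {8 Hz, 12 Hz, 20 Hz} → 3.

3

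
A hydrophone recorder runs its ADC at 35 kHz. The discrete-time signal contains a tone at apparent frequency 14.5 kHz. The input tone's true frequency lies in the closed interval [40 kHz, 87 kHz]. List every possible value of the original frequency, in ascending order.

49.5 kHz, 55.5 kHz, 84.5 kHz

Frequencies that alias to 14.5 kHz are k·fs ± 14.5 kHz for integer k ≥ 0.
k=0: 14.5 kHz.
k=1: 20.5 kHz, 49.5 kHz.
k=2: 55.5 kHz, 84.5 kHz.
k=3: 90.5 kHz, 119.5 kHz.
Within [40 kHz, 87 kHz]: 49.5 kHz, 55.5 kHz, 84.5 kHz.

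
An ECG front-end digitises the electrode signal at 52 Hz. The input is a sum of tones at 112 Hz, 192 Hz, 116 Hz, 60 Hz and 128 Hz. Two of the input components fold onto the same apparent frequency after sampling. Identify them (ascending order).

60 Hz, 112 Hz

fs/2 = 26 Hz.
112 Hz mod fs = 8 Hz.
8 Hz ≤ fs/2 = 26 Hz, appears at 8 Hz.
192 Hz mod fs = 36 Hz.
36 Hz > fs/2 = 26 Hz, folds to fs − 36 Hz = 16 Hz.
116 Hz mod fs = 12 Hz.
12 Hz ≤ fs/2 = 26 Hz, appears at 12 Hz.
60 Hz mod fs = 8 Hz.
8 Hz ≤ fs/2 = 26 Hz, appears at 8 Hz.
128 Hz mod fs = 24 Hz.
24 Hz ≤ fs/2 = 26 Hz, appears at 24 Hz.
60 Hz and 112 Hz both map to 8 Hz.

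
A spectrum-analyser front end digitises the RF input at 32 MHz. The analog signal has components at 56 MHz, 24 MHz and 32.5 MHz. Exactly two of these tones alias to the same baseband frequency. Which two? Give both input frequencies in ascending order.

24 MHz, 56 MHz

fs/2 = 16 MHz.
56 MHz mod fs = 24 MHz.
24 MHz > fs/2 = 16 MHz, folds to fs − 24 MHz = 8 MHz.
24 MHz > fs/2 = 16 MHz, folds to fs − 24 MHz = 8 MHz.
32.5 MHz mod fs = 0.5 MHz.
0.5 MHz ≤ fs/2 = 16 MHz, appears at 0.5 MHz.
24 MHz and 56 MHz both map to 8 MHz.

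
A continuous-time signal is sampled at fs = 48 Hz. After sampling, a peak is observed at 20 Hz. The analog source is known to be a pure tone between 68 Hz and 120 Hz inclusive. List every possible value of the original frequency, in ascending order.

Frequencies that alias to 20 Hz are k·fs ± 20 Hz for integer k ≥ 0.
k=0: 20 Hz.
k=1: 28 Hz, 68 Hz.
k=2: 76 Hz, 116 Hz.
k=3: 124 Hz, 164 Hz.
Within [68 Hz, 120 Hz]: 68 Hz, 76 Hz, 116 Hz.

68 Hz, 76 Hz, 116 Hz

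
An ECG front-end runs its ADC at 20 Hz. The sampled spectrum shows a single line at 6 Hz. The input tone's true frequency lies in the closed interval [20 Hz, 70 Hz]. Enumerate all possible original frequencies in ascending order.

26 Hz, 34 Hz, 46 Hz, 54 Hz, 66 Hz

Frequencies that alias to 6 Hz are k·fs ± 6 Hz for integer k ≥ 0.
k=0: 6 Hz.
k=1: 14 Hz, 26 Hz.
k=2: 34 Hz, 46 Hz.
k=3: 54 Hz, 66 Hz.
k=4: 74 Hz, 86 Hz.
Within [20 Hz, 70 Hz]: 26 Hz, 34 Hz, 46 Hz, 54 Hz, 66 Hz.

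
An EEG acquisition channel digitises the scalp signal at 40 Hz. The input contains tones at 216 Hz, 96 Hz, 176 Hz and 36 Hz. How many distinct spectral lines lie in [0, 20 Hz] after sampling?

fs/2 = 20 Hz.
216 Hz mod fs = 16 Hz.
16 Hz ≤ fs/2 = 20 Hz, appears at 16 Hz.
96 Hz mod fs = 16 Hz.
16 Hz ≤ fs/2 = 20 Hz, appears at 16 Hz.
176 Hz mod fs = 16 Hz.
16 Hz ≤ fs/2 = 20 Hz, appears at 16 Hz.
36 Hz > fs/2 = 20 Hz, folds to fs − 36 Hz = 4 Hz.
Distinct values: {4 Hz, 16 Hz} → 2.

2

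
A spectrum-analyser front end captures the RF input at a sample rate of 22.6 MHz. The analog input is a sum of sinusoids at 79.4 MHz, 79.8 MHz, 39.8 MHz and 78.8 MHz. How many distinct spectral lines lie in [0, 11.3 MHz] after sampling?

3

fs/2 = 11.3 MHz.
79.4 MHz mod fs = 11.6 MHz.
11.6 MHz > fs/2 = 11.3 MHz, folds to fs − 11.6 MHz = 11 MHz.
79.8 MHz mod fs = 12 MHz.
12 MHz > fs/2 = 11.3 MHz, folds to fs − 12 MHz = 10.6 MHz.
39.8 MHz mod fs = 17.2 MHz.
17.2 MHz > fs/2 = 11.3 MHz, folds to fs − 17.2 MHz = 5.4 MHz.
78.8 MHz mod fs = 11 MHz.
11 MHz ≤ fs/2 = 11.3 MHz, appears at 11 MHz.
Distinct values: {5.4 MHz, 10.6 MHz, 11 MHz} → 3.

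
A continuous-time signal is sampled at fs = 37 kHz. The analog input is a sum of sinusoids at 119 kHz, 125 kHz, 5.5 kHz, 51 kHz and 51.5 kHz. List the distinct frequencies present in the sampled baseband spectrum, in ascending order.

fs/2 = 18.5 kHz.
119 kHz mod fs = 8 kHz.
8 kHz ≤ fs/2 = 18.5 kHz, appears at 8 kHz.
125 kHz mod fs = 14 kHz.
14 kHz ≤ fs/2 = 18.5 kHz, appears at 14 kHz.
5.5 kHz ≤ fs/2 = 18.5 kHz, passes unchanged.
51 kHz mod fs = 14 kHz.
14 kHz ≤ fs/2 = 18.5 kHz, appears at 14 kHz.
51.5 kHz mod fs = 14.5 kHz.
14.5 kHz ≤ fs/2 = 18.5 kHz, appears at 14.5 kHz.
Distinct values: {5.5 kHz, 8 kHz, 14 kHz, 14.5 kHz}.

5.5 kHz, 8 kHz, 14 kHz, 14.5 kHz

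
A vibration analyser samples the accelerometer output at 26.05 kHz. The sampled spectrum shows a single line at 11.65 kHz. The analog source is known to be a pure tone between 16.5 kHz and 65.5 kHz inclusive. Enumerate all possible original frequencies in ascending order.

37.7 kHz, 40.45 kHz, 63.75 kHz

Frequencies that alias to 11.65 kHz are k·fs ± 11.65 kHz for integer k ≥ 0.
k=0: 11.65 kHz.
k=1: 14.4 kHz, 37.7 kHz.
k=2: 40.45 kHz, 63.75 kHz.
k=3: 66.5 kHz, 89.8 kHz.
Within [16.5 kHz, 65.5 kHz]: 37.7 kHz, 40.45 kHz, 63.75 kHz.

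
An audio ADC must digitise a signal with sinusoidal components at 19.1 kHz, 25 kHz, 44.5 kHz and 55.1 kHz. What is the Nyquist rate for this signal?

Highest-frequency component: 55.1 kHz.
Nyquist rate = 2 × 55.1 kHz = 110.2 kHz.

110.2 kHz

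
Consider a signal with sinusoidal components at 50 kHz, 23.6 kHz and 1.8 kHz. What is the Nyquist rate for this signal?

Highest-frequency component: 50 kHz.
Nyquist rate = 2 × 50 kHz = 100 kHz.

100 kHz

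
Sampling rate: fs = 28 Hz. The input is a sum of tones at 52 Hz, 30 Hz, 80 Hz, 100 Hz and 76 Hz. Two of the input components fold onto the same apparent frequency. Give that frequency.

fs/2 = 14 Hz.
52 Hz mod fs = 24 Hz.
24 Hz > fs/2 = 14 Hz, folds to fs − 24 Hz = 4 Hz.
30 Hz mod fs = 2 Hz.
2 Hz ≤ fs/2 = 14 Hz, appears at 2 Hz.
80 Hz mod fs = 24 Hz.
24 Hz > fs/2 = 14 Hz, folds to fs − 24 Hz = 4 Hz.
100 Hz mod fs = 16 Hz.
16 Hz > fs/2 = 14 Hz, folds to fs − 16 Hz = 12 Hz.
76 Hz mod fs = 20 Hz.
20 Hz > fs/2 = 14 Hz, folds to fs − 20 Hz = 8 Hz.
52 Hz and 80 Hz both map to 4 Hz.

4 Hz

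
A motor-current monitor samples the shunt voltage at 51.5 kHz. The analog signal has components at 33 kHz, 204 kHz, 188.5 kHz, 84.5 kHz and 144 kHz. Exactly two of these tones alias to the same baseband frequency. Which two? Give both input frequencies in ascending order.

33 kHz, 84.5 kHz

fs/2 = 25.75 kHz.
33 kHz > fs/2 = 25.75 kHz, folds to fs − 33 kHz = 18.5 kHz.
204 kHz mod fs = 49.5 kHz.
49.5 kHz > fs/2 = 25.75 kHz, folds to fs − 49.5 kHz = 2 kHz.
188.5 kHz mod fs = 34 kHz.
34 kHz > fs/2 = 25.75 kHz, folds to fs − 34 kHz = 17.5 kHz.
84.5 kHz mod fs = 33 kHz.
33 kHz > fs/2 = 25.75 kHz, folds to fs − 33 kHz = 18.5 kHz.
144 kHz mod fs = 41 kHz.
41 kHz > fs/2 = 25.75 kHz, folds to fs − 41 kHz = 10.5 kHz.
33 kHz and 84.5 kHz both map to 18.5 kHz.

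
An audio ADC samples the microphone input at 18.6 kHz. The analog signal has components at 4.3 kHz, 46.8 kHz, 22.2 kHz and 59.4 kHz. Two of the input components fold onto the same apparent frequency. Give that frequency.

3.6 kHz

fs/2 = 9.3 kHz.
4.3 kHz ≤ fs/2 = 9.3 kHz, passes unchanged.
46.8 kHz mod fs = 9.6 kHz.
9.6 kHz > fs/2 = 9.3 kHz, folds to fs − 9.6 kHz = 9 kHz.
22.2 kHz mod fs = 3.6 kHz.
3.6 kHz ≤ fs/2 = 9.3 kHz, appears at 3.6 kHz.
59.4 kHz mod fs = 3.6 kHz.
3.6 kHz ≤ fs/2 = 9.3 kHz, appears at 3.6 kHz.
22.2 kHz and 59.4 kHz both map to 3.6 kHz.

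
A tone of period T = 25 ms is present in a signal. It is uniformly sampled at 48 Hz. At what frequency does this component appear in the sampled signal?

8 Hz

T = 25 ms → f = 1/T = 40 Hz.
40 Hz > fs/2 = 24 Hz, folds to fs − 40 Hz = 8 Hz.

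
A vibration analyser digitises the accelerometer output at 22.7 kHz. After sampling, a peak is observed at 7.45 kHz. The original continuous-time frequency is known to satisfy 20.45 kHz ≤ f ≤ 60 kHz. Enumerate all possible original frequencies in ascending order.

30.15 kHz, 37.95 kHz, 52.85 kHz

Frequencies that alias to 7.45 kHz are k·fs ± 7.45 kHz for integer k ≥ 0.
k=0: 7.45 kHz.
k=1: 15.25 kHz, 30.15 kHz.
k=2: 37.95 kHz, 52.85 kHz.
k=3: 60.65 kHz, 75.55 kHz.
Within [20.45 kHz, 60 kHz]: 30.15 kHz, 37.95 kHz, 52.85 kHz.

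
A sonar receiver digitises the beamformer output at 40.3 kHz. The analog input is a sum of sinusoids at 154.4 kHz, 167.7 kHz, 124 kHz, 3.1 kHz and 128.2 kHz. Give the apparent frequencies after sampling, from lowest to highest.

fs/2 = 20.15 kHz.
154.4 kHz mod fs = 33.5 kHz.
33.5 kHz > fs/2 = 20.15 kHz, folds to fs − 33.5 kHz = 6.8 kHz.
167.7 kHz mod fs = 6.5 kHz.
6.5 kHz ≤ fs/2 = 20.15 kHz, appears at 6.5 kHz.
124 kHz mod fs = 3.1 kHz.
3.1 kHz ≤ fs/2 = 20.15 kHz, appears at 3.1 kHz.
3.1 kHz ≤ fs/2 = 20.15 kHz, passes unchanged.
128.2 kHz mod fs = 7.3 kHz.
7.3 kHz ≤ fs/2 = 20.15 kHz, appears at 7.3 kHz.
Distinct values: {3.1 kHz, 6.5 kHz, 6.8 kHz, 7.3 kHz}.

3.1 kHz, 6.5 kHz, 6.8 kHz, 7.3 kHz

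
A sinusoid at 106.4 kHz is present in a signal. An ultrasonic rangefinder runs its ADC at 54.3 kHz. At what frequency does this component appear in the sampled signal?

2.2 kHz

106.4 kHz mod fs = 52.1 kHz.
52.1 kHz > fs/2 = 27.15 kHz, folds to fs − 52.1 kHz = 2.2 kHz.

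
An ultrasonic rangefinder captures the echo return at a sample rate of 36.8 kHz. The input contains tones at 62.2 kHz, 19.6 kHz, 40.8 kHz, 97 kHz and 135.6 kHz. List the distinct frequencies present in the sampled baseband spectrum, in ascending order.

fs/2 = 18.4 kHz.
62.2 kHz mod fs = 25.4 kHz.
25.4 kHz > fs/2 = 18.4 kHz, folds to fs − 25.4 kHz = 11.4 kHz.
19.6 kHz > fs/2 = 18.4 kHz, folds to fs − 19.6 kHz = 17.2 kHz.
40.8 kHz mod fs = 4 kHz.
4 kHz ≤ fs/2 = 18.4 kHz, appears at 4 kHz.
97 kHz mod fs = 23.4 kHz.
23.4 kHz > fs/2 = 18.4 kHz, folds to fs − 23.4 kHz = 13.4 kHz.
135.6 kHz mod fs = 25.2 kHz.
25.2 kHz > fs/2 = 18.4 kHz, folds to fs − 25.2 kHz = 11.6 kHz.
Distinct values: {4 kHz, 11.4 kHz, 11.6 kHz, 13.4 kHz, 17.2 kHz}.

4 kHz, 11.4 kHz, 11.6 kHz, 13.4 kHz, 17.2 kHz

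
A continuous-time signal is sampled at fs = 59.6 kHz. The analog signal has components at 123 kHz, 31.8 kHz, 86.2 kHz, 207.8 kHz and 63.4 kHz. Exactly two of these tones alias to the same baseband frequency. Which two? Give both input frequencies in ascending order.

fs/2 = 29.8 kHz.
123 kHz mod fs = 3.8 kHz.
3.8 kHz ≤ fs/2 = 29.8 kHz, appears at 3.8 kHz.
31.8 kHz > fs/2 = 29.8 kHz, folds to fs − 31.8 kHz = 27.8 kHz.
86.2 kHz mod fs = 26.6 kHz.
26.6 kHz ≤ fs/2 = 29.8 kHz, appears at 26.6 kHz.
207.8 kHz mod fs = 29 kHz.
29 kHz ≤ fs/2 = 29.8 kHz, appears at 29 kHz.
63.4 kHz mod fs = 3.8 kHz.
3.8 kHz ≤ fs/2 = 29.8 kHz, appears at 3.8 kHz.
63.4 kHz and 123 kHz both map to 3.8 kHz.

63.4 kHz, 123 kHz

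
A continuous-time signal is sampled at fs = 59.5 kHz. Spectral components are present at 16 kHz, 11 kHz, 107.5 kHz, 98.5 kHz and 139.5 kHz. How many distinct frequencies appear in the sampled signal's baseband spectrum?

fs/2 = 29.75 kHz.
16 kHz ≤ fs/2 = 29.75 kHz, passes unchanged.
11 kHz ≤ fs/2 = 29.75 kHz, passes unchanged.
107.5 kHz mod fs = 48 kHz.
48 kHz > fs/2 = 29.75 kHz, folds to fs − 48 kHz = 11.5 kHz.
98.5 kHz mod fs = 39 kHz.
39 kHz > fs/2 = 29.75 kHz, folds to fs − 39 kHz = 20.5 kHz.
139.5 kHz mod fs = 20.5 kHz.
20.5 kHz ≤ fs/2 = 29.75 kHz, appears at 20.5 kHz.
Distinct values: {11 kHz, 11.5 kHz, 16 kHz, 20.5 kHz} → 4.

4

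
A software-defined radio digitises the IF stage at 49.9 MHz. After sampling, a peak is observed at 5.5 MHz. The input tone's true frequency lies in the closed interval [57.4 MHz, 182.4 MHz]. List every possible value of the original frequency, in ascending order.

Frequencies that alias to 5.5 MHz are k·fs ± 5.5 MHz for integer k ≥ 0.
k=0: 5.5 MHz.
k=1: 44.4 MHz, 55.4 MHz.
k=2: 94.3 MHz, 105.3 MHz.
k=3: 144.2 MHz, 155.2 MHz.
k=4: 194.1 MHz, 205.1 MHz.
Within [57.4 MHz, 182.4 MHz]: 94.3 MHz, 105.3 MHz, 144.2 MHz, 155.2 MHz.

94.3 MHz, 105.3 MHz, 144.2 MHz, 155.2 MHz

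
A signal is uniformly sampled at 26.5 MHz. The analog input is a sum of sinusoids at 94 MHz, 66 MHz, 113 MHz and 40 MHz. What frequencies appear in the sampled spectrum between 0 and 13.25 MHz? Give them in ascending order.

7 MHz, 12 MHz, 13 MHz

fs/2 = 13.25 MHz.
94 MHz mod fs = 14.5 MHz.
14.5 MHz > fs/2 = 13.25 MHz, folds to fs − 14.5 MHz = 12 MHz.
66 MHz mod fs = 13 MHz.
13 MHz ≤ fs/2 = 13.25 MHz, appears at 13 MHz.
113 MHz mod fs = 7 MHz.
7 MHz ≤ fs/2 = 13.25 MHz, appears at 7 MHz.
40 MHz mod fs = 13.5 MHz.
13.5 MHz > fs/2 = 13.25 MHz, folds to fs − 13.5 MHz = 13 MHz.
Distinct values: {7 MHz, 12 MHz, 13 MHz}.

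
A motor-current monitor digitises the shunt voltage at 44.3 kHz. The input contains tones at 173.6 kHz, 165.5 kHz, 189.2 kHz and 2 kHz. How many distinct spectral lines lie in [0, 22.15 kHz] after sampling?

4

fs/2 = 22.15 kHz.
173.6 kHz mod fs = 40.7 kHz.
40.7 kHz > fs/2 = 22.15 kHz, folds to fs − 40.7 kHz = 3.6 kHz.
165.5 kHz mod fs = 32.6 kHz.
32.6 kHz > fs/2 = 22.15 kHz, folds to fs − 32.6 kHz = 11.7 kHz.
189.2 kHz mod fs = 12 kHz.
12 kHz ≤ fs/2 = 22.15 kHz, appears at 12 kHz.
2 kHz ≤ fs/2 = 22.15 kHz, passes unchanged.
Distinct values: {2 kHz, 3.6 kHz, 11.7 kHz, 12 kHz} → 4.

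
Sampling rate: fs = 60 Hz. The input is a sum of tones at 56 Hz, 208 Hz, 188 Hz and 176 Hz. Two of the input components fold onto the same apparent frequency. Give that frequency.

4 Hz

fs/2 = 30 Hz.
56 Hz > fs/2 = 30 Hz, folds to fs − 56 Hz = 4 Hz.
208 Hz mod fs = 28 Hz.
28 Hz ≤ fs/2 = 30 Hz, appears at 28 Hz.
188 Hz mod fs = 8 Hz.
8 Hz ≤ fs/2 = 30 Hz, appears at 8 Hz.
176 Hz mod fs = 56 Hz.
56 Hz > fs/2 = 30 Hz, folds to fs − 56 Hz = 4 Hz.
56 Hz and 176 Hz both map to 4 Hz.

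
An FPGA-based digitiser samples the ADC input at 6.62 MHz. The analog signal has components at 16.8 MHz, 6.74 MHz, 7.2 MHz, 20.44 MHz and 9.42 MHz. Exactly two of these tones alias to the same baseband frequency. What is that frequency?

0.58 MHz

fs/2 = 3.31 MHz.
16.8 MHz mod fs = 3.56 MHz.
3.56 MHz > fs/2 = 3.31 MHz, folds to fs − 3.56 MHz = 3.06 MHz.
6.74 MHz mod fs = 0.12 MHz.
0.12 MHz ≤ fs/2 = 3.31 MHz, appears at 0.12 MHz.
7.2 MHz mod fs = 0.58 MHz.
0.58 MHz ≤ fs/2 = 3.31 MHz, appears at 0.58 MHz.
20.44 MHz mod fs = 0.58 MHz.
0.58 MHz ≤ fs/2 = 3.31 MHz, appears at 0.58 MHz.
9.42 MHz mod fs = 2.8 MHz.
2.8 MHz ≤ fs/2 = 3.31 MHz, appears at 2.8 MHz.
7.2 MHz and 20.44 MHz both map to 0.58 MHz.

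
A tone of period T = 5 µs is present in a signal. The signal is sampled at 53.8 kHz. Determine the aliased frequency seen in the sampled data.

15.2 kHz

T = 5 µs → f = 1/T = 200 kHz.
200 kHz mod fs = 38.6 kHz.
38.6 kHz > fs/2 = 26.9 kHz, folds to fs − 38.6 kHz = 15.2 kHz.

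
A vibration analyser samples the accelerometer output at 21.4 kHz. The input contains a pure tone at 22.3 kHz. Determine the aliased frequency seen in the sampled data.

22.3 kHz mod fs = 0.9 kHz.
0.9 kHz ≤ fs/2 = 10.7 kHz, appears at 0.9 kHz.

0.9 kHz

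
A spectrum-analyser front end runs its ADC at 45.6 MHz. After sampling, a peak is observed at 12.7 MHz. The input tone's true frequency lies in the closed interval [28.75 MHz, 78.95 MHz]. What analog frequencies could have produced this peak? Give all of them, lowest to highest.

Frequencies that alias to 12.7 MHz are k·fs ± 12.7 MHz for integer k ≥ 0.
k=0: 12.7 MHz.
k=1: 32.9 MHz, 58.3 MHz.
k=2: 78.5 MHz, 103.9 MHz.
k=3: 124.1 MHz, 149.5 MHz.
Within [28.75 MHz, 78.95 MHz]: 32.9 MHz, 58.3 MHz, 78.5 MHz.

32.9 MHz, 58.3 MHz, 78.5 MHz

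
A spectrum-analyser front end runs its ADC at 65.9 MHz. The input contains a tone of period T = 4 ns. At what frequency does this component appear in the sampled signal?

T = 4 ns → f = 1/T = 250 MHz.
250 MHz mod fs = 52.3 MHz.
52.3 MHz > fs/2 = 32.95 MHz, folds to fs − 52.3 MHz = 13.6 MHz.

13.6 MHz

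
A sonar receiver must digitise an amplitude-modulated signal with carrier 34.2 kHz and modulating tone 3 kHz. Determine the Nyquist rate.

AM sidebands sit at fc ± fm = 31.2 kHz and 37.2 kHz.
Highest-frequency component: 37.2 kHz.
Nyquist rate = 2 × 37.2 kHz = 74.4 kHz.

74.4 kHz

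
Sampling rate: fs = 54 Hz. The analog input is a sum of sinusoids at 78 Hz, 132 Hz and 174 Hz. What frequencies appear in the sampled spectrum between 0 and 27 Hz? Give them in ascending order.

fs/2 = 27 Hz.
78 Hz mod fs = 24 Hz.
24 Hz ≤ fs/2 = 27 Hz, appears at 24 Hz.
132 Hz mod fs = 24 Hz.
24 Hz ≤ fs/2 = 27 Hz, appears at 24 Hz.
174 Hz mod fs = 12 Hz.
12 Hz ≤ fs/2 = 27 Hz, appears at 12 Hz.
Distinct values: {12 Hz, 24 Hz}.

12 Hz, 24 Hz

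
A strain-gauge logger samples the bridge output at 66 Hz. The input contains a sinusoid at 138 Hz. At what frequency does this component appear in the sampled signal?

6 Hz

138 Hz mod fs = 6 Hz.
6 Hz ≤ fs/2 = 33 Hz, appears at 6 Hz.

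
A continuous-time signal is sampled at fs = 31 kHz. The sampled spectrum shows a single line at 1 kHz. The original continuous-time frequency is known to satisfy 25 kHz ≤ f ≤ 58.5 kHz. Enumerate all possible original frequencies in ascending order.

30 kHz, 32 kHz

Frequencies that alias to 1 kHz are k·fs ± 1 kHz for integer k ≥ 0.
k=0: 1 kHz.
k=1: 30 kHz, 32 kHz.
k=2: 61 kHz, 63 kHz.
Within [25 kHz, 58.5 kHz]: 30 kHz, 32 kHz.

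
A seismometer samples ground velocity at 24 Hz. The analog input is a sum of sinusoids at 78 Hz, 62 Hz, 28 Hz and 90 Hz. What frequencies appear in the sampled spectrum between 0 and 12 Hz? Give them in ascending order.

4 Hz, 6 Hz, 10 Hz

fs/2 = 12 Hz.
78 Hz mod fs = 6 Hz.
6 Hz ≤ fs/2 = 12 Hz, appears at 6 Hz.
62 Hz mod fs = 14 Hz.
14 Hz > fs/2 = 12 Hz, folds to fs − 14 Hz = 10 Hz.
28 Hz mod fs = 4 Hz.
4 Hz ≤ fs/2 = 12 Hz, appears at 4 Hz.
90 Hz mod fs = 18 Hz.
18 Hz > fs/2 = 12 Hz, folds to fs − 18 Hz = 6 Hz.
Distinct values: {4 Hz, 6 Hz, 10 Hz}.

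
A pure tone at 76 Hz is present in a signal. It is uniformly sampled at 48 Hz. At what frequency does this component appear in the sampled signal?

76 Hz mod fs = 28 Hz.
28 Hz > fs/2 = 24 Hz, folds to fs − 28 Hz = 20 Hz.

20 Hz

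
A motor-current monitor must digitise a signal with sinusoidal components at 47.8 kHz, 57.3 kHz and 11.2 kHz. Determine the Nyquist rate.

114.6 kHz

Highest-frequency component: 57.3 kHz.
Nyquist rate = 2 × 57.3 kHz = 114.6 kHz.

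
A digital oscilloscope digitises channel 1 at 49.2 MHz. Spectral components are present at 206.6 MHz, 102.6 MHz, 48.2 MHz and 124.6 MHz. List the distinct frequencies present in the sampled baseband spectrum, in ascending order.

fs/2 = 24.6 MHz.
206.6 MHz mod fs = 9.8 MHz.
9.8 MHz ≤ fs/2 = 24.6 MHz, appears at 9.8 MHz.
102.6 MHz mod fs = 4.2 MHz.
4.2 MHz ≤ fs/2 = 24.6 MHz, appears at 4.2 MHz.
48.2 MHz > fs/2 = 24.6 MHz, folds to fs − 48.2 MHz = 1 MHz.
124.6 MHz mod fs = 26.2 MHz.
26.2 MHz > fs/2 = 24.6 MHz, folds to fs − 26.2 MHz = 23 MHz.
Distinct values: {1 MHz, 4.2 MHz, 9.8 MHz, 23 MHz}.

1 MHz, 4.2 MHz, 9.8 MHz, 23 MHz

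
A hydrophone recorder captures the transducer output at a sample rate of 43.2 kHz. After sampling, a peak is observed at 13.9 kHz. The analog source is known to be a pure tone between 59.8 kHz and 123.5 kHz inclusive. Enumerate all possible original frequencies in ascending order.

Frequencies that alias to 13.9 kHz are k·fs ± 13.9 kHz for integer k ≥ 0.
k=0: 13.9 kHz.
k=1: 29.3 kHz, 57.1 kHz.
k=2: 72.5 kHz, 100.3 kHz.
k=3: 115.7 kHz, 143.5 kHz.
k=4: 158.9 kHz, 186.7 kHz.
Within [59.8 kHz, 123.5 kHz]: 72.5 kHz, 100.3 kHz, 115.7 kHz.

72.5 kHz, 100.3 kHz, 115.7 kHz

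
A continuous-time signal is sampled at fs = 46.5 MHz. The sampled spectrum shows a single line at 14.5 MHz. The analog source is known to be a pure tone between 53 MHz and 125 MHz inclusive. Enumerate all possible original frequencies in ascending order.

61 MHz, 78.5 MHz, 107.5 MHz, 125 MHz

Frequencies that alias to 14.5 MHz are k·fs ± 14.5 MHz for integer k ≥ 0.
k=0: 14.5 MHz.
k=1: 32 MHz, 61 MHz.
k=2: 78.5 MHz, 107.5 MHz.
k=3: 125 MHz, 154 MHz.
k=4: 171.5 MHz, 200.5 MHz.
Within [53 MHz, 125 MHz]: 61 MHz, 78.5 MHz, 107.5 MHz, 125 MHz.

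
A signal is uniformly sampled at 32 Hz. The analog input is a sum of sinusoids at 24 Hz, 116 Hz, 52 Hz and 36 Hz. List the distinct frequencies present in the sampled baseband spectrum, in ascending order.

fs/2 = 16 Hz.
24 Hz > fs/2 = 16 Hz, folds to fs − 24 Hz = 8 Hz.
116 Hz mod fs = 20 Hz.
20 Hz > fs/2 = 16 Hz, folds to fs − 20 Hz = 12 Hz.
52 Hz mod fs = 20 Hz.
20 Hz > fs/2 = 16 Hz, folds to fs − 20 Hz = 12 Hz.
36 Hz mod fs = 4 Hz.
4 Hz ≤ fs/2 = 16 Hz, appears at 4 Hz.
Distinct values: {4 Hz, 8 Hz, 12 Hz}.

4 Hz, 8 Hz, 12 Hz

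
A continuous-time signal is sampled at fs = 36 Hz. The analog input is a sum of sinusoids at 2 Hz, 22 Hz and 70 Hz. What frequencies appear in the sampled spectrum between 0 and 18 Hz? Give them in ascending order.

2 Hz, 14 Hz

fs/2 = 18 Hz.
2 Hz ≤ fs/2 = 18 Hz, passes unchanged.
22 Hz > fs/2 = 18 Hz, folds to fs − 22 Hz = 14 Hz.
70 Hz mod fs = 34 Hz.
34 Hz > fs/2 = 18 Hz, folds to fs − 34 Hz = 2 Hz.
Distinct values: {2 Hz, 14 Hz}.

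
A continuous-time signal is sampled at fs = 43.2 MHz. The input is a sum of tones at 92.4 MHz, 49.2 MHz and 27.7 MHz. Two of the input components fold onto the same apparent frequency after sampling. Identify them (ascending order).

49.2 MHz, 92.4 MHz

fs/2 = 21.6 MHz.
92.4 MHz mod fs = 6 MHz.
6 MHz ≤ fs/2 = 21.6 MHz, appears at 6 MHz.
49.2 MHz mod fs = 6 MHz.
6 MHz ≤ fs/2 = 21.6 MHz, appears at 6 MHz.
27.7 MHz > fs/2 = 21.6 MHz, folds to fs − 27.7 MHz = 15.5 MHz.
49.2 MHz and 92.4 MHz both map to 6 MHz.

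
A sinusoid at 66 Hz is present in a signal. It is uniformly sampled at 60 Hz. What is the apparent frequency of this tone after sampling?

6 Hz

66 Hz mod fs = 6 Hz.
6 Hz ≤ fs/2 = 30 Hz, appears at 6 Hz.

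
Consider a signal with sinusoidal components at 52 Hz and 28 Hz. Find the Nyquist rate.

104 Hz

Highest-frequency component: 52 Hz.
Nyquist rate = 2 × 52 Hz = 104 Hz.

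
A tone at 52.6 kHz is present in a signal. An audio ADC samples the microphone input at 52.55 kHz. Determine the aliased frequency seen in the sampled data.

0.05 kHz

52.6 kHz mod fs = 0.05 kHz.
0.05 kHz ≤ fs/2 = 26.275 kHz, appears at 0.05 kHz.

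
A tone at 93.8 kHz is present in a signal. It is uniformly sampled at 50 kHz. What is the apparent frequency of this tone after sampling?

93.8 kHz mod fs = 43.8 kHz.
43.8 kHz > fs/2 = 25 kHz, folds to fs − 43.8 kHz = 6.2 kHz.

6.2 kHz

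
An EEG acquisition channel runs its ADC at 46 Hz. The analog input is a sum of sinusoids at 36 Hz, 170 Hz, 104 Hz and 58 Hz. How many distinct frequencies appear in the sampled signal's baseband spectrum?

3

fs/2 = 23 Hz.
36 Hz > fs/2 = 23 Hz, folds to fs − 36 Hz = 10 Hz.
170 Hz mod fs = 32 Hz.
32 Hz > fs/2 = 23 Hz, folds to fs − 32 Hz = 14 Hz.
104 Hz mod fs = 12 Hz.
12 Hz ≤ fs/2 = 23 Hz, appears at 12 Hz.
58 Hz mod fs = 12 Hz.
12 Hz ≤ fs/2 = 23 Hz, appears at 12 Hz.
Distinct values: {10 Hz, 12 Hz, 14 Hz} → 3.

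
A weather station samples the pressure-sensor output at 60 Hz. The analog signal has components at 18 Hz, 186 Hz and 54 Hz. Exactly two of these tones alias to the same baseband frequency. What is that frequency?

fs/2 = 30 Hz.
18 Hz ≤ fs/2 = 30 Hz, passes unchanged.
186 Hz mod fs = 6 Hz.
6 Hz ≤ fs/2 = 30 Hz, appears at 6 Hz.
54 Hz > fs/2 = 30 Hz, folds to fs − 54 Hz = 6 Hz.
54 Hz and 186 Hz both map to 6 Hz.

6 Hz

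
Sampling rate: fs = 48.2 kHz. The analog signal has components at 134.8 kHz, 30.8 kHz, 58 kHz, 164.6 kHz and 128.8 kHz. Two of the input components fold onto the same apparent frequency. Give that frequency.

9.8 kHz

fs/2 = 24.1 kHz.
134.8 kHz mod fs = 38.4 kHz.
38.4 kHz > fs/2 = 24.1 kHz, folds to fs − 38.4 kHz = 9.8 kHz.
30.8 kHz > fs/2 = 24.1 kHz, folds to fs − 30.8 kHz = 17.4 kHz.
58 kHz mod fs = 9.8 kHz.
9.8 kHz ≤ fs/2 = 24.1 kHz, appears at 9.8 kHz.
164.6 kHz mod fs = 20 kHz.
20 kHz ≤ fs/2 = 24.1 kHz, appears at 20 kHz.
128.8 kHz mod fs = 32.4 kHz.
32.4 kHz > fs/2 = 24.1 kHz, folds to fs − 32.4 kHz = 15.8 kHz.
58 kHz and 134.8 kHz both map to 9.8 kHz.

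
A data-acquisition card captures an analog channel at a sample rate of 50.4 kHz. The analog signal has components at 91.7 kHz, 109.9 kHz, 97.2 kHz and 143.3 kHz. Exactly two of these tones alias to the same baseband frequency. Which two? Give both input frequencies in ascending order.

fs/2 = 25.2 kHz.
91.7 kHz mod fs = 41.3 kHz.
41.3 kHz > fs/2 = 25.2 kHz, folds to fs − 41.3 kHz = 9.1 kHz.
109.9 kHz mod fs = 9.1 kHz.
9.1 kHz ≤ fs/2 = 25.2 kHz, appears at 9.1 kHz.
97.2 kHz mod fs = 46.8 kHz.
46.8 kHz > fs/2 = 25.2 kHz, folds to fs − 46.8 kHz = 3.6 kHz.
143.3 kHz mod fs = 42.5 kHz.
42.5 kHz > fs/2 = 25.2 kHz, folds to fs − 42.5 kHz = 7.9 kHz.
91.7 kHz and 109.9 kHz both map to 9.1 kHz.

91.7 kHz, 109.9 kHz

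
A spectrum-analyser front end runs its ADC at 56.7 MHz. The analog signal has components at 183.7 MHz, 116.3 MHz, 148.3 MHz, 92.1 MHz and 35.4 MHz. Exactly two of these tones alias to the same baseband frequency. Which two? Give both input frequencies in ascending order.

35.4 MHz, 92.1 MHz

fs/2 = 28.35 MHz.
183.7 MHz mod fs = 13.6 MHz.
13.6 MHz ≤ fs/2 = 28.35 MHz, appears at 13.6 MHz.
116.3 MHz mod fs = 2.9 MHz.
2.9 MHz ≤ fs/2 = 28.35 MHz, appears at 2.9 MHz.
148.3 MHz mod fs = 34.9 MHz.
34.9 MHz > fs/2 = 28.35 MHz, folds to fs − 34.9 MHz = 21.8 MHz.
92.1 MHz mod fs = 35.4 MHz.
35.4 MHz > fs/2 = 28.35 MHz, folds to fs − 35.4 MHz = 21.3 MHz.
35.4 MHz > fs/2 = 28.35 MHz, folds to fs − 35.4 MHz = 21.3 MHz.
35.4 MHz and 92.1 MHz both map to 21.3 MHz.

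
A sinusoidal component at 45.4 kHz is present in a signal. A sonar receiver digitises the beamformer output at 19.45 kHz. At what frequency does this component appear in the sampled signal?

45.4 kHz mod fs = 6.5 kHz.
6.5 kHz ≤ fs/2 = 9.725 kHz, appears at 6.5 kHz.

6.5 kHz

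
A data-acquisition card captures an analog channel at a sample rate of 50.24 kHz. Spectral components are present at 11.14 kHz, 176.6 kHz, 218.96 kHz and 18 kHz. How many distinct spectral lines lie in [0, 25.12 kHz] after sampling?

3

fs/2 = 25.12 kHz.
11.14 kHz ≤ fs/2 = 25.12 kHz, passes unchanged.
176.6 kHz mod fs = 25.88 kHz.
25.88 kHz > fs/2 = 25.12 kHz, folds to fs − 25.88 kHz = 24.36 kHz.
218.96 kHz mod fs = 18 kHz.
18 kHz ≤ fs/2 = 25.12 kHz, appears at 18 kHz.
18 kHz ≤ fs/2 = 25.12 kHz, passes unchanged.
Distinct values: {11.14 kHz, 18 kHz, 24.36 kHz} → 3.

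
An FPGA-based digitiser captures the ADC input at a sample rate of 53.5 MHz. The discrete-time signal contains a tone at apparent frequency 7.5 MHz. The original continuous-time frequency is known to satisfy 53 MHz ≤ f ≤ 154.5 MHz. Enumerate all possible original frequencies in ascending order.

Frequencies that alias to 7.5 MHz are k·fs ± 7.5 MHz for integer k ≥ 0.
k=0: 7.5 MHz.
k=1: 46 MHz, 61 MHz.
k=2: 99.5 MHz, 114.5 MHz.
k=3: 153 MHz, 168 MHz.
k=4: 206.5 MHz, 221.5 MHz.
Within [53 MHz, 154.5 MHz]: 61 MHz, 99.5 MHz, 114.5 MHz, 153 MHz.

61 MHz, 99.5 MHz, 114.5 MHz, 153 MHz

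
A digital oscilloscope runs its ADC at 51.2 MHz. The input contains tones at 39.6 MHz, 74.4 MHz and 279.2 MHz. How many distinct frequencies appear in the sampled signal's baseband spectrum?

2

fs/2 = 25.6 MHz.
39.6 MHz > fs/2 = 25.6 MHz, folds to fs − 39.6 MHz = 11.6 MHz.
74.4 MHz mod fs = 23.2 MHz.
23.2 MHz ≤ fs/2 = 25.6 MHz, appears at 23.2 MHz.
279.2 MHz mod fs = 23.2 MHz.
23.2 MHz ≤ fs/2 = 25.6 MHz, appears at 23.2 MHz.
Distinct values: {11.6 MHz, 23.2 MHz} → 2.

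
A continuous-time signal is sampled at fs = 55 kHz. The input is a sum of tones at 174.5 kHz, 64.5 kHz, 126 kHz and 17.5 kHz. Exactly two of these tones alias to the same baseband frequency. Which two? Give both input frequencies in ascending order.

fs/2 = 27.5 kHz.
174.5 kHz mod fs = 9.5 kHz.
9.5 kHz ≤ fs/2 = 27.5 kHz, appears at 9.5 kHz.
64.5 kHz mod fs = 9.5 kHz.
9.5 kHz ≤ fs/2 = 27.5 kHz, appears at 9.5 kHz.
126 kHz mod fs = 16 kHz.
16 kHz ≤ fs/2 = 27.5 kHz, appears at 16 kHz.
17.5 kHz ≤ fs/2 = 27.5 kHz, passes unchanged.
64.5 kHz and 174.5 kHz both map to 9.5 kHz.

64.5 kHz, 174.5 kHz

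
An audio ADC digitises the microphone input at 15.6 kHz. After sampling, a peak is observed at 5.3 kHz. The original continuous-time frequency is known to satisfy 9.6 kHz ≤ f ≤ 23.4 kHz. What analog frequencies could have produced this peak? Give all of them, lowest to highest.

Frequencies that alias to 5.3 kHz are k·fs ± 5.3 kHz for integer k ≥ 0.
k=0: 5.3 kHz.
k=1: 10.3 kHz, 20.9 kHz.
k=2: 25.9 kHz, 36.5 kHz.
Within [9.6 kHz, 23.4 kHz]: 10.3 kHz, 20.9 kHz.

10.3 kHz, 20.9 kHz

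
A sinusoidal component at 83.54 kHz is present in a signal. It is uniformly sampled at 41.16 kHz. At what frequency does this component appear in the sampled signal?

83.54 kHz mod fs = 1.22 kHz.
1.22 kHz ≤ fs/2 = 20.58 kHz, appears at 1.22 kHz.

1.22 kHz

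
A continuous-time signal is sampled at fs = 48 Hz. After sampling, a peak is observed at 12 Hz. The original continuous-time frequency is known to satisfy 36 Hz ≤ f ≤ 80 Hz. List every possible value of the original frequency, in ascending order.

Frequencies that alias to 12 Hz are k·fs ± 12 Hz for integer k ≥ 0.
k=0: 12 Hz.
k=1: 36 Hz, 60 Hz.
k=2: 84 Hz, 108 Hz.
Within [36 Hz, 80 Hz]: 36 Hz, 60 Hz.

36 Hz, 60 Hz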